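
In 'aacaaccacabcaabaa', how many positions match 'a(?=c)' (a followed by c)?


Lookahead 'a(?=c)' matches 'a' only when followed by 'c'.
String: 'aacaaccacabcaabaa'
Checking each position where char is 'a':
  pos 0: 'a' -> no (next='a')
  pos 1: 'a' -> MATCH (next='c')
  pos 3: 'a' -> no (next='a')
  pos 4: 'a' -> MATCH (next='c')
  pos 7: 'a' -> MATCH (next='c')
  pos 9: 'a' -> no (next='b')
  pos 12: 'a' -> no (next='a')
  pos 13: 'a' -> no (next='b')
  pos 15: 'a' -> no (next='a')
Matching positions: [1, 4, 7]
Count: 3

3


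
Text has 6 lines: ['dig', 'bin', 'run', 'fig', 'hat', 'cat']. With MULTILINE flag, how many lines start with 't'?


With MULTILINE flag, ^ matches the start of each line.
Lines: ['dig', 'bin', 'run', 'fig', 'hat', 'cat']
Checking which lines start with 't':
  Line 1: 'dig' -> no
  Line 2: 'bin' -> no
  Line 3: 'run' -> no
  Line 4: 'fig' -> no
  Line 5: 'hat' -> no
  Line 6: 'cat' -> no
Matching lines: []
Count: 0

0


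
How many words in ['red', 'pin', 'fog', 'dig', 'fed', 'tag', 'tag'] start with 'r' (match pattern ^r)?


Pattern ^r anchors to start of word. Check which words begin with 'r':
  'red' -> MATCH (starts with 'r')
  'pin' -> no
  'fog' -> no
  'dig' -> no
  'fed' -> no
  'tag' -> no
  'tag' -> no
Matching words: ['red']
Count: 1

1


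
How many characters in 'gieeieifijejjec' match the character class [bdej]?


Character class [bdej] matches any of: {b, d, e, j}
Scanning string 'gieeieifijejjec' character by character:
  pos 0: 'g' -> no
  pos 1: 'i' -> no
  pos 2: 'e' -> MATCH
  pos 3: 'e' -> MATCH
  pos 4: 'i' -> no
  pos 5: 'e' -> MATCH
  pos 6: 'i' -> no
  pos 7: 'f' -> no
  pos 8: 'i' -> no
  pos 9: 'j' -> MATCH
  pos 10: 'e' -> MATCH
  pos 11: 'j' -> MATCH
  pos 12: 'j' -> MATCH
  pos 13: 'e' -> MATCH
  pos 14: 'c' -> no
Total matches: 8

8


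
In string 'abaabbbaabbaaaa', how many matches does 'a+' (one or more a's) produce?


Pattern 'a+' matches one or more consecutive a's.
String: 'abaabbbaabbaaaa'
Scanning for runs of a:
  Match 1: 'a' (length 1)
  Match 2: 'aa' (length 2)
  Match 3: 'aa' (length 2)
  Match 4: 'aaaa' (length 4)
Total matches: 4

4


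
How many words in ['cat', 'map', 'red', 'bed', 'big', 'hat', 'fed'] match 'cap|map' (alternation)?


Alternation 'cap|map' matches either 'cap' or 'map'.
Checking each word:
  'cat' -> no
  'map' -> MATCH
  'red' -> no
  'bed' -> no
  'big' -> no
  'hat' -> no
  'fed' -> no
Matches: ['map']
Count: 1

1


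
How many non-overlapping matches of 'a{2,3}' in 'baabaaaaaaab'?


Pattern 'a{2,3}' matches between 2 and 3 consecutive a's (greedy).
String: 'baabaaaaaaab'
Finding runs of a's and applying greedy matching:
  Run at pos 1: 'aa' (length 2)
  Run at pos 4: 'aaaaaaa' (length 7)
Matches: ['aa', 'aaa', 'aaa']
Count: 3

3


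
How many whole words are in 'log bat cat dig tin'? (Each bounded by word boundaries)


Word boundaries (\b) mark the start/end of each word.
Text: 'log bat cat dig tin'
Splitting by whitespace:
  Word 1: 'log'
  Word 2: 'bat'
  Word 3: 'cat'
  Word 4: 'dig'
  Word 5: 'tin'
Total whole words: 5

5


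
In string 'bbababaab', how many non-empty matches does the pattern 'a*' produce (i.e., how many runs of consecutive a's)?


Pattern 'a*' matches zero or more a's. We want non-empty runs of consecutive a's.
String: 'bbababaab'
Walking through the string to find runs of a's:
  Run 1: positions 2-2 -> 'a'
  Run 2: positions 4-4 -> 'a'
  Run 3: positions 6-7 -> 'aa'
Non-empty runs found: ['a', 'a', 'aa']
Count: 3

3


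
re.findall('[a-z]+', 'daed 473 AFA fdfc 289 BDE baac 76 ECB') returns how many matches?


Pattern '[a-z]+' finds one or more lowercase letters.
Text: 'daed 473 AFA fdfc 289 BDE baac 76 ECB'
Scanning for matches:
  Match 1: 'daed'
  Match 2: 'fdfc'
  Match 3: 'baac'
Total matches: 3

3


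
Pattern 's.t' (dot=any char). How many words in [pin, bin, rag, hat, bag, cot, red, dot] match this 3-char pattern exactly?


Pattern 's.t' means: starts with 's', any single char, ends with 't'.
Checking each word (must be exactly 3 chars):
  'pin' (len=3): no
  'bin' (len=3): no
  'rag' (len=3): no
  'hat' (len=3): no
  'bag' (len=3): no
  'cot' (len=3): no
  'red' (len=3): no
  'dot' (len=3): no
Matching words: []
Total: 0

0


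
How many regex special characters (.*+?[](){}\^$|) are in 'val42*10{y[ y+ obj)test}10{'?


Regex special characters are: . * + ? [ ] ( ) { } \ ^ $ |
Scanning 'val42*10{y[ y+ obj)test}10{':
  pos 5: '*' -> SPECIAL
  pos 8: '{' -> SPECIAL
  pos 10: '[' -> SPECIAL
  pos 13: '+' -> SPECIAL
  pos 18: ')' -> SPECIAL
  pos 23: '}' -> SPECIAL
  pos 26: '{' -> SPECIAL
Special chars found: ['*', '{', '[', '+', ')', '}', '{']
Total: 7

7


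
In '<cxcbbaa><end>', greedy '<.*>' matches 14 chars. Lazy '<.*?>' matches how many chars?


Greedy '<.*>' tries to match as MUCH as possible.
Lazy '<.*?>' tries to match as LITTLE as possible.

String: '<cxcbbaa><end>'
Greedy '<.*>' starts at first '<' and extends to the LAST '>': '<cxcbbaa><end>' (14 chars)
Lazy '<.*?>' starts at first '<' and stops at the FIRST '>': '<cxcbbaa>' (9 chars)

9


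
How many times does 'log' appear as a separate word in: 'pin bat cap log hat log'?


Scanning each word for exact match 'log':
  Word 1: 'pin' -> no
  Word 2: 'bat' -> no
  Word 3: 'cap' -> no
  Word 4: 'log' -> MATCH
  Word 5: 'hat' -> no
  Word 6: 'log' -> MATCH
Total matches: 2

2


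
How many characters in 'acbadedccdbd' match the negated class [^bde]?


Negated class [^bde] matches any char NOT in {b, d, e}
Scanning 'acbadedccdbd':
  pos 0: 'a' -> MATCH
  pos 1: 'c' -> MATCH
  pos 2: 'b' -> no (excluded)
  pos 3: 'a' -> MATCH
  pos 4: 'd' -> no (excluded)
  pos 5: 'e' -> no (excluded)
  pos 6: 'd' -> no (excluded)
  pos 7: 'c' -> MATCH
  pos 8: 'c' -> MATCH
  pos 9: 'd' -> no (excluded)
  pos 10: 'b' -> no (excluded)
  pos 11: 'd' -> no (excluded)
Total matches: 5

5


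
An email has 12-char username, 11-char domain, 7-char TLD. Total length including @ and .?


An email address has format: username@domain.tld
Username length: 12
'@' character: 1
Domain length: 11
'.' character: 1
TLD length: 7
Total = 12 + 1 + 11 + 1 + 7 = 32

32


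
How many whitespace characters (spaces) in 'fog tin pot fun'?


\s matches whitespace characters (spaces, tabs, etc.).
Text: 'fog tin pot fun'
This text has 4 words separated by spaces.
Number of spaces = number of words - 1 = 4 - 1 = 3

3


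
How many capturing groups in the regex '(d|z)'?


To count capturing groups, count each '(' that starts a group.
Pattern: '(d|z)'
Walking through the pattern:
  Position 0: '(' -> group #1
Total capturing groups: 1

1


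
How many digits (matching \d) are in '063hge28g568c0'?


\d matches any digit 0-9.
Scanning '063hge28g568c0':
  pos 0: '0' -> DIGIT
  pos 1: '6' -> DIGIT
  pos 2: '3' -> DIGIT
  pos 6: '2' -> DIGIT
  pos 7: '8' -> DIGIT
  pos 9: '5' -> DIGIT
  pos 10: '6' -> DIGIT
  pos 11: '8' -> DIGIT
  pos 13: '0' -> DIGIT
Digits found: ['0', '6', '3', '2', '8', '5', '6', '8', '0']
Total: 9

9


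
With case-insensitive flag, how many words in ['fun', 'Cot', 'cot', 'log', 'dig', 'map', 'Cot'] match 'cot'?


Case-insensitive matching: compare each word's lowercase form to 'cot'.
  'fun' -> lower='fun' -> no
  'Cot' -> lower='cot' -> MATCH
  'cot' -> lower='cot' -> MATCH
  'log' -> lower='log' -> no
  'dig' -> lower='dig' -> no
  'map' -> lower='map' -> no
  'Cot' -> lower='cot' -> MATCH
Matches: ['Cot', 'cot', 'Cot']
Count: 3

3


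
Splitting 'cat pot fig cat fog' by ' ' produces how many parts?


Splitting by ' ' breaks the string at each occurrence of the separator.
Text: 'cat pot fig cat fog'
Parts after split:
  Part 1: 'cat'
  Part 2: 'pot'
  Part 3: 'fig'
  Part 4: 'cat'
  Part 5: 'fog'
Total parts: 5

5


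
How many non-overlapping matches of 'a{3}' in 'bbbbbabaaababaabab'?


Pattern 'a{3}' matches exactly 3 consecutive a's (greedy, non-overlapping).
String: 'bbbbbabaaababaabab'
Scanning for runs of a's:
  Run at pos 5: 'a' (length 1) -> 0 match(es)
  Run at pos 7: 'aaa' (length 3) -> 1 match(es)
  Run at pos 11: 'a' (length 1) -> 0 match(es)
  Run at pos 13: 'aa' (length 2) -> 0 match(es)
  Run at pos 16: 'a' (length 1) -> 0 match(es)
Matches found: ['aaa']
Total: 1

1


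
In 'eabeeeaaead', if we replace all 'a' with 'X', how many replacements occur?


re.sub('a', 'X', text) replaces every occurrence of 'a' with 'X'.
Text: 'eabeeeaaead'
Scanning for 'a':
  pos 1: 'a' -> replacement #1
  pos 6: 'a' -> replacement #2
  pos 7: 'a' -> replacement #3
  pos 9: 'a' -> replacement #4
Total replacements: 4

4


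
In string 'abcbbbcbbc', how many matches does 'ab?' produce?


Pattern 'ab?' matches 'a' optionally followed by 'b'.
String: 'abcbbbcbbc'
Scanning left to right for 'a' then checking next char:
  Match 1: 'ab' (a followed by b)
Total matches: 1

1


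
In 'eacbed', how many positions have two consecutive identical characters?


Looking for consecutive identical characters in 'eacbed':
  pos 0-1: 'e' vs 'a' -> different
  pos 1-2: 'a' vs 'c' -> different
  pos 2-3: 'c' vs 'b' -> different
  pos 3-4: 'b' vs 'e' -> different
  pos 4-5: 'e' vs 'd' -> different
Consecutive identical pairs: []
Count: 0

0


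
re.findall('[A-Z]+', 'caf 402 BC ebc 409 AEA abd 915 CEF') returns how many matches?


Pattern '[A-Z]+' finds one or more uppercase letters.
Text: 'caf 402 BC ebc 409 AEA abd 915 CEF'
Scanning for matches:
  Match 1: 'BC'
  Match 2: 'AEA'
  Match 3: 'CEF'
Total matches: 3

3


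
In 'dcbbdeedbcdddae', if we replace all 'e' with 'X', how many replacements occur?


re.sub('e', 'X', text) replaces every occurrence of 'e' with 'X'.
Text: 'dcbbdeedbcdddae'
Scanning for 'e':
  pos 5: 'e' -> replacement #1
  pos 6: 'e' -> replacement #2
  pos 14: 'e' -> replacement #3
Total replacements: 3

3


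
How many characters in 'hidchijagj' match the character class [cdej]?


Character class [cdej] matches any of: {c, d, e, j}
Scanning string 'hidchijagj' character by character:
  pos 0: 'h' -> no
  pos 1: 'i' -> no
  pos 2: 'd' -> MATCH
  pos 3: 'c' -> MATCH
  pos 4: 'h' -> no
  pos 5: 'i' -> no
  pos 6: 'j' -> MATCH
  pos 7: 'a' -> no
  pos 8: 'g' -> no
  pos 9: 'j' -> MATCH
Total matches: 4

4


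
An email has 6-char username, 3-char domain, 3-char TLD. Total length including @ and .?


An email address has format: username@domain.tld
Username length: 6
'@' character: 1
Domain length: 3
'.' character: 1
TLD length: 3
Total = 6 + 1 + 3 + 1 + 3 = 14

14


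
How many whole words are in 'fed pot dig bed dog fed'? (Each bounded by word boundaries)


Word boundaries (\b) mark the start/end of each word.
Text: 'fed pot dig bed dog fed'
Splitting by whitespace:
  Word 1: 'fed'
  Word 2: 'pot'
  Word 3: 'dig'
  Word 4: 'bed'
  Word 5: 'dog'
  Word 6: 'fed'
Total whole words: 6

6


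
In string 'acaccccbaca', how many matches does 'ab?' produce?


Pattern 'ab?' matches 'a' optionally followed by 'b'.
String: 'acaccccbaca'
Scanning left to right for 'a' then checking next char:
  Match 1: 'a' (a not followed by b)
  Match 2: 'a' (a not followed by b)
  Match 3: 'a' (a not followed by b)
  Match 4: 'a' (a not followed by b)
Total matches: 4

4


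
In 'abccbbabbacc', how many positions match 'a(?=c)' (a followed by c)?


Lookahead 'a(?=c)' matches 'a' only when followed by 'c'.
String: 'abccbbabbacc'
Checking each position where char is 'a':
  pos 0: 'a' -> no (next='b')
  pos 6: 'a' -> no (next='b')
  pos 9: 'a' -> MATCH (next='c')
Matching positions: [9]
Count: 1

1


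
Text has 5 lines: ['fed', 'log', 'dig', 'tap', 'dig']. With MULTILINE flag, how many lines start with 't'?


With MULTILINE flag, ^ matches the start of each line.
Lines: ['fed', 'log', 'dig', 'tap', 'dig']
Checking which lines start with 't':
  Line 1: 'fed' -> no
  Line 2: 'log' -> no
  Line 3: 'dig' -> no
  Line 4: 'tap' -> MATCH
  Line 5: 'dig' -> no
Matching lines: ['tap']
Count: 1

1


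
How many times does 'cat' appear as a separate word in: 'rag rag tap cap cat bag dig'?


Scanning each word for exact match 'cat':
  Word 1: 'rag' -> no
  Word 2: 'rag' -> no
  Word 3: 'tap' -> no
  Word 4: 'cap' -> no
  Word 5: 'cat' -> MATCH
  Word 6: 'bag' -> no
  Word 7: 'dig' -> no
Total matches: 1

1


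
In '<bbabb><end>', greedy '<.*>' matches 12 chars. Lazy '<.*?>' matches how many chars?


Greedy '<.*>' tries to match as MUCH as possible.
Lazy '<.*?>' tries to match as LITTLE as possible.

String: '<bbabb><end>'
Greedy '<.*>' starts at first '<' and extends to the LAST '>': '<bbabb><end>' (12 chars)
Lazy '<.*?>' starts at first '<' and stops at the FIRST '>': '<bbabb>' (7 chars)

7


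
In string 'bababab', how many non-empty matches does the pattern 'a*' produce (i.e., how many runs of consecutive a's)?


Pattern 'a*' matches zero or more a's. We want non-empty runs of consecutive a's.
String: 'bababab'
Walking through the string to find runs of a's:
  Run 1: positions 1-1 -> 'a'
  Run 2: positions 3-3 -> 'a'
  Run 3: positions 5-5 -> 'a'
Non-empty runs found: ['a', 'a', 'a']
Count: 3

3


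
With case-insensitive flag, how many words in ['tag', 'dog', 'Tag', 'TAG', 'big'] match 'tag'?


Case-insensitive matching: compare each word's lowercase form to 'tag'.
  'tag' -> lower='tag' -> MATCH
  'dog' -> lower='dog' -> no
  'Tag' -> lower='tag' -> MATCH
  'TAG' -> lower='tag' -> MATCH
  'big' -> lower='big' -> no
Matches: ['tag', 'Tag', 'TAG']
Count: 3

3


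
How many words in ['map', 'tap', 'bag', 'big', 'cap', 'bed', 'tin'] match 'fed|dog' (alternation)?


Alternation 'fed|dog' matches either 'fed' or 'dog'.
Checking each word:
  'map' -> no
  'tap' -> no
  'bag' -> no
  'big' -> no
  'cap' -> no
  'bed' -> no
  'tin' -> no
Matches: []
Count: 0

0


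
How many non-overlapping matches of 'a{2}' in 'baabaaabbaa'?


Pattern 'a{2}' matches exactly 2 consecutive a's (greedy, non-overlapping).
String: 'baabaaabbaa'
Scanning for runs of a's:
  Run at pos 1: 'aa' (length 2) -> 1 match(es)
  Run at pos 4: 'aaa' (length 3) -> 1 match(es)
  Run at pos 9: 'aa' (length 2) -> 1 match(es)
Matches found: ['aa', 'aa', 'aa']
Total: 3

3


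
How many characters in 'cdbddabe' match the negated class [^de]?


Negated class [^de] matches any char NOT in {d, e}
Scanning 'cdbddabe':
  pos 0: 'c' -> MATCH
  pos 1: 'd' -> no (excluded)
  pos 2: 'b' -> MATCH
  pos 3: 'd' -> no (excluded)
  pos 4: 'd' -> no (excluded)
  pos 5: 'a' -> MATCH
  pos 6: 'b' -> MATCH
  pos 7: 'e' -> no (excluded)
Total matches: 4

4


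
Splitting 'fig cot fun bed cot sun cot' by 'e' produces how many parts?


Splitting by 'e' breaks the string at each occurrence of the separator.
Text: 'fig cot fun bed cot sun cot'
Parts after split:
  Part 1: 'fig cot fun b'
  Part 2: 'd cot sun cot'
Total parts: 2

2


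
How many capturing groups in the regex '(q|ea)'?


To count capturing groups, count each '(' that starts a group.
Pattern: '(q|ea)'
Walking through the pattern:
  Position 0: '(' -> group #1
Total capturing groups: 1

1


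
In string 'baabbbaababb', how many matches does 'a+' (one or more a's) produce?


Pattern 'a+' matches one or more consecutive a's.
String: 'baabbbaababb'
Scanning for runs of a:
  Match 1: 'aa' (length 2)
  Match 2: 'aa' (length 2)
  Match 3: 'a' (length 1)
Total matches: 3

3


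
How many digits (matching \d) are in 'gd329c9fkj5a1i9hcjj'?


\d matches any digit 0-9.
Scanning 'gd329c9fkj5a1i9hcjj':
  pos 2: '3' -> DIGIT
  pos 3: '2' -> DIGIT
  pos 4: '9' -> DIGIT
  pos 6: '9' -> DIGIT
  pos 10: '5' -> DIGIT
  pos 12: '1' -> DIGIT
  pos 14: '9' -> DIGIT
Digits found: ['3', '2', '9', '9', '5', '1', '9']
Total: 7

7


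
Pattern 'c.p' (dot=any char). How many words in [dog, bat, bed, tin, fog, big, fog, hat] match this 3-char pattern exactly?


Pattern 'c.p' means: starts with 'c', any single char, ends with 'p'.
Checking each word (must be exactly 3 chars):
  'dog' (len=3): no
  'bat' (len=3): no
  'bed' (len=3): no
  'tin' (len=3): no
  'fog' (len=3): no
  'big' (len=3): no
  'fog' (len=3): no
  'hat' (len=3): no
Matching words: []
Total: 0

0


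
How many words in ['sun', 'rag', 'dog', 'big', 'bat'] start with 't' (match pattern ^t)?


Pattern ^t anchors to start of word. Check which words begin with 't':
  'sun' -> no
  'rag' -> no
  'dog' -> no
  'big' -> no
  'bat' -> no
Matching words: []
Count: 0

0


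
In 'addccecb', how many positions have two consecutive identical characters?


Looking for consecutive identical characters in 'addccecb':
  pos 0-1: 'a' vs 'd' -> different
  pos 1-2: 'd' vs 'd' -> MATCH ('dd')
  pos 2-3: 'd' vs 'c' -> different
  pos 3-4: 'c' vs 'c' -> MATCH ('cc')
  pos 4-5: 'c' vs 'e' -> different
  pos 5-6: 'e' vs 'c' -> different
  pos 6-7: 'c' vs 'b' -> different
Consecutive identical pairs: ['dd', 'cc']
Count: 2

2


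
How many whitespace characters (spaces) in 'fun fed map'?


\s matches whitespace characters (spaces, tabs, etc.).
Text: 'fun fed map'
This text has 3 words separated by spaces.
Number of spaces = number of words - 1 = 3 - 1 = 2

2


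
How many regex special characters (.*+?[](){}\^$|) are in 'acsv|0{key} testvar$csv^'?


Regex special characters are: . * + ? [ ] ( ) { } \ ^ $ |
Scanning 'acsv|0{key} testvar$csv^':
  pos 4: '|' -> SPECIAL
  pos 6: '{' -> SPECIAL
  pos 10: '}' -> SPECIAL
  pos 19: '$' -> SPECIAL
  pos 23: '^' -> SPECIAL
Special chars found: ['|', '{', '}', '$', '^']
Total: 5

5


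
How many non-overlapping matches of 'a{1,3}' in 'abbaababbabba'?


Pattern 'a{1,3}' matches between 1 and 3 consecutive a's (greedy).
String: 'abbaababbabba'
Finding runs of a's and applying greedy matching:
  Run at pos 0: 'a' (length 1)
  Run at pos 3: 'aa' (length 2)
  Run at pos 6: 'a' (length 1)
  Run at pos 9: 'a' (length 1)
  Run at pos 12: 'a' (length 1)
Matches: ['a', 'aa', 'a', 'a', 'a']
Count: 5

5


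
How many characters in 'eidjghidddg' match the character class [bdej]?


Character class [bdej] matches any of: {b, d, e, j}
Scanning string 'eidjghidddg' character by character:
  pos 0: 'e' -> MATCH
  pos 1: 'i' -> no
  pos 2: 'd' -> MATCH
  pos 3: 'j' -> MATCH
  pos 4: 'g' -> no
  pos 5: 'h' -> no
  pos 6: 'i' -> no
  pos 7: 'd' -> MATCH
  pos 8: 'd' -> MATCH
  pos 9: 'd' -> MATCH
  pos 10: 'g' -> no
Total matches: 6

6


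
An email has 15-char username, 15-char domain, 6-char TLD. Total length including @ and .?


An email address has format: username@domain.tld
Username length: 15
'@' character: 1
Domain length: 15
'.' character: 1
TLD length: 6
Total = 15 + 1 + 15 + 1 + 6 = 38

38


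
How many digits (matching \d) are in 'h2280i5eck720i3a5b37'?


\d matches any digit 0-9.
Scanning 'h2280i5eck720i3a5b37':
  pos 1: '2' -> DIGIT
  pos 2: '2' -> DIGIT
  pos 3: '8' -> DIGIT
  pos 4: '0' -> DIGIT
  pos 6: '5' -> DIGIT
  pos 10: '7' -> DIGIT
  pos 11: '2' -> DIGIT
  pos 12: '0' -> DIGIT
  pos 14: '3' -> DIGIT
  pos 16: '5' -> DIGIT
  pos 18: '3' -> DIGIT
  pos 19: '7' -> DIGIT
Digits found: ['2', '2', '8', '0', '5', '7', '2', '0', '3', '5', '3', '7']
Total: 12

12


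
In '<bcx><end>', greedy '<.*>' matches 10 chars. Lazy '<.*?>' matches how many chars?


Greedy '<.*>' tries to match as MUCH as possible.
Lazy '<.*?>' tries to match as LITTLE as possible.

String: '<bcx><end>'
Greedy '<.*>' starts at first '<' and extends to the LAST '>': '<bcx><end>' (10 chars)
Lazy '<.*?>' starts at first '<' and stops at the FIRST '>': '<bcx>' (5 chars)

5


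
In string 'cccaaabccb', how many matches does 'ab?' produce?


Pattern 'ab?' matches 'a' optionally followed by 'b'.
String: 'cccaaabccb'
Scanning left to right for 'a' then checking next char:
  Match 1: 'a' (a not followed by b)
  Match 2: 'a' (a not followed by b)
  Match 3: 'ab' (a followed by b)
Total matches: 3

3


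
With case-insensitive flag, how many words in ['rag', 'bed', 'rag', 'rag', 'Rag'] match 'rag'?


Case-insensitive matching: compare each word's lowercase form to 'rag'.
  'rag' -> lower='rag' -> MATCH
  'bed' -> lower='bed' -> no
  'rag' -> lower='rag' -> MATCH
  'rag' -> lower='rag' -> MATCH
  'Rag' -> lower='rag' -> MATCH
Matches: ['rag', 'rag', 'rag', 'Rag']
Count: 4

4


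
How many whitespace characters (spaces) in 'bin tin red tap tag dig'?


\s matches whitespace characters (spaces, tabs, etc.).
Text: 'bin tin red tap tag dig'
This text has 6 words separated by spaces.
Number of spaces = number of words - 1 = 6 - 1 = 5

5


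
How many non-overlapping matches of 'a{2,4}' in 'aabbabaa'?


Pattern 'a{2,4}' matches between 2 and 4 consecutive a's (greedy).
String: 'aabbabaa'
Finding runs of a's and applying greedy matching:
  Run at pos 0: 'aa' (length 2)
  Run at pos 4: 'a' (length 1)
  Run at pos 6: 'aa' (length 2)
Matches: ['aa', 'aa']
Count: 2

2


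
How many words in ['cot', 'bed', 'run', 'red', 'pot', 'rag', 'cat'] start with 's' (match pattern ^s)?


Pattern ^s anchors to start of word. Check which words begin with 's':
  'cot' -> no
  'bed' -> no
  'run' -> no
  'red' -> no
  'pot' -> no
  'rag' -> no
  'cat' -> no
Matching words: []
Count: 0

0


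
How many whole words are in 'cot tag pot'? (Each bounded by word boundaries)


Word boundaries (\b) mark the start/end of each word.
Text: 'cot tag pot'
Splitting by whitespace:
  Word 1: 'cot'
  Word 2: 'tag'
  Word 3: 'pot'
Total whole words: 3

3


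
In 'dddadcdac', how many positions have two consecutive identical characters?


Looking for consecutive identical characters in 'dddadcdac':
  pos 0-1: 'd' vs 'd' -> MATCH ('dd')
  pos 1-2: 'd' vs 'd' -> MATCH ('dd')
  pos 2-3: 'd' vs 'a' -> different
  pos 3-4: 'a' vs 'd' -> different
  pos 4-5: 'd' vs 'c' -> different
  pos 5-6: 'c' vs 'd' -> different
  pos 6-7: 'd' vs 'a' -> different
  pos 7-8: 'a' vs 'c' -> different
Consecutive identical pairs: ['dd', 'dd']
Count: 2

2


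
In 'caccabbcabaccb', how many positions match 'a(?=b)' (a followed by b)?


Lookahead 'a(?=b)' matches 'a' only when followed by 'b'.
String: 'caccabbcabaccb'
Checking each position where char is 'a':
  pos 1: 'a' -> no (next='c')
  pos 4: 'a' -> MATCH (next='b')
  pos 8: 'a' -> MATCH (next='b')
  pos 10: 'a' -> no (next='c')
Matching positions: [4, 8]
Count: 2

2


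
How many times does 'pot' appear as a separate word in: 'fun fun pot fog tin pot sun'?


Scanning each word for exact match 'pot':
  Word 1: 'fun' -> no
  Word 2: 'fun' -> no
  Word 3: 'pot' -> MATCH
  Word 4: 'fog' -> no
  Word 5: 'tin' -> no
  Word 6: 'pot' -> MATCH
  Word 7: 'sun' -> no
Total matches: 2

2


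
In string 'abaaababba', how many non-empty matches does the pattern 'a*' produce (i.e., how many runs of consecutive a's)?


Pattern 'a*' matches zero or more a's. We want non-empty runs of consecutive a's.
String: 'abaaababba'
Walking through the string to find runs of a's:
  Run 1: positions 0-0 -> 'a'
  Run 2: positions 2-4 -> 'aaa'
  Run 3: positions 6-6 -> 'a'
  Run 4: positions 9-9 -> 'a'
Non-empty runs found: ['a', 'aaa', 'a', 'a']
Count: 4

4


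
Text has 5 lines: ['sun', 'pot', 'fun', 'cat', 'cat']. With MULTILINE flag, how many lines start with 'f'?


With MULTILINE flag, ^ matches the start of each line.
Lines: ['sun', 'pot', 'fun', 'cat', 'cat']
Checking which lines start with 'f':
  Line 1: 'sun' -> no
  Line 2: 'pot' -> no
  Line 3: 'fun' -> MATCH
  Line 4: 'cat' -> no
  Line 5: 'cat' -> no
Matching lines: ['fun']
Count: 1

1


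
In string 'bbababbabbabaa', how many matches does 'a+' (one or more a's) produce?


Pattern 'a+' matches one or more consecutive a's.
String: 'bbababbabbabaa'
Scanning for runs of a:
  Match 1: 'a' (length 1)
  Match 2: 'a' (length 1)
  Match 3: 'a' (length 1)
  Match 4: 'a' (length 1)
  Match 5: 'aa' (length 2)
Total matches: 5

5


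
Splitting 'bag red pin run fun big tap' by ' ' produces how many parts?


Splitting by ' ' breaks the string at each occurrence of the separator.
Text: 'bag red pin run fun big tap'
Parts after split:
  Part 1: 'bag'
  Part 2: 'red'
  Part 3: 'pin'
  Part 4: 'run'
  Part 5: 'fun'
  Part 6: 'big'
  Part 7: 'tap'
Total parts: 7

7


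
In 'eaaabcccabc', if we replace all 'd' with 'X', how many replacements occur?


re.sub('d', 'X', text) replaces every occurrence of 'd' with 'X'.
Text: 'eaaabcccabc'
Scanning for 'd':
Total replacements: 0

0


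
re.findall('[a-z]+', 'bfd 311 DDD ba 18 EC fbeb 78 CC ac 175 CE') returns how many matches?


Pattern '[a-z]+' finds one or more lowercase letters.
Text: 'bfd 311 DDD ba 18 EC fbeb 78 CC ac 175 CE'
Scanning for matches:
  Match 1: 'bfd'
  Match 2: 'ba'
  Match 3: 'fbeb'
  Match 4: 'ac'
Total matches: 4

4


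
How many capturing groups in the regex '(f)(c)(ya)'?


To count capturing groups, count each '(' that starts a group.
Pattern: '(f)(c)(ya)'
Walking through the pattern:
  Position 0: '(' -> group #1
  Position 3: '(' -> group #2
  Position 6: '(' -> group #3
Total capturing groups: 3

3


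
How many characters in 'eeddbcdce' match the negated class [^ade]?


Negated class [^ade] matches any char NOT in {a, d, e}
Scanning 'eeddbcdce':
  pos 0: 'e' -> no (excluded)
  pos 1: 'e' -> no (excluded)
  pos 2: 'd' -> no (excluded)
  pos 3: 'd' -> no (excluded)
  pos 4: 'b' -> MATCH
  pos 5: 'c' -> MATCH
  pos 6: 'd' -> no (excluded)
  pos 7: 'c' -> MATCH
  pos 8: 'e' -> no (excluded)
Total matches: 3

3


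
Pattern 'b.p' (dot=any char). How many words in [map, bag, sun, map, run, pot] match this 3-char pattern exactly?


Pattern 'b.p' means: starts with 'b', any single char, ends with 'p'.
Checking each word (must be exactly 3 chars):
  'map' (len=3): no
  'bag' (len=3): no
  'sun' (len=3): no
  'map' (len=3): no
  'run' (len=3): no
  'pot' (len=3): no
Matching words: []
Total: 0

0


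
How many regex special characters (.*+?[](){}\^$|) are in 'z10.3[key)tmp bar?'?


Regex special characters are: . * + ? [ ] ( ) { } \ ^ $ |
Scanning 'z10.3[key)tmp bar?':
  pos 3: '.' -> SPECIAL
  pos 5: '[' -> SPECIAL
  pos 9: ')' -> SPECIAL
  pos 17: '?' -> SPECIAL
Special chars found: ['.', '[', ')', '?']
Total: 4

4


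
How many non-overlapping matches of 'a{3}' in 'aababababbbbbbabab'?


Pattern 'a{3}' matches exactly 3 consecutive a's (greedy, non-overlapping).
String: 'aababababbbbbbabab'
Scanning for runs of a's:
  Run at pos 0: 'aa' (length 2) -> 0 match(es)
  Run at pos 3: 'a' (length 1) -> 0 match(es)
  Run at pos 5: 'a' (length 1) -> 0 match(es)
  Run at pos 7: 'a' (length 1) -> 0 match(es)
  Run at pos 14: 'a' (length 1) -> 0 match(es)
  Run at pos 16: 'a' (length 1) -> 0 match(es)
Matches found: []
Total: 0

0


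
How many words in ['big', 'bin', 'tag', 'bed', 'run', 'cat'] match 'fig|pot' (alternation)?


Alternation 'fig|pot' matches either 'fig' or 'pot'.
Checking each word:
  'big' -> no
  'bin' -> no
  'tag' -> no
  'bed' -> no
  'run' -> no
  'cat' -> no
Matches: []
Count: 0

0


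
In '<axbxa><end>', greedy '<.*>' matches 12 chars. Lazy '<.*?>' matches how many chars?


Greedy '<.*>' tries to match as MUCH as possible.
Lazy '<.*?>' tries to match as LITTLE as possible.

String: '<axbxa><end>'
Greedy '<.*>' starts at first '<' and extends to the LAST '>': '<axbxa><end>' (12 chars)
Lazy '<.*?>' starts at first '<' and stops at the FIRST '>': '<axbxa>' (7 chars)

7


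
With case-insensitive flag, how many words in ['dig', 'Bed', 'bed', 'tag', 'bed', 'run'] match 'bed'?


Case-insensitive matching: compare each word's lowercase form to 'bed'.
  'dig' -> lower='dig' -> no
  'Bed' -> lower='bed' -> MATCH
  'bed' -> lower='bed' -> MATCH
  'tag' -> lower='tag' -> no
  'bed' -> lower='bed' -> MATCH
  'run' -> lower='run' -> no
Matches: ['Bed', 'bed', 'bed']
Count: 3

3


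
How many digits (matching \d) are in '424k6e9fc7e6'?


\d matches any digit 0-9.
Scanning '424k6e9fc7e6':
  pos 0: '4' -> DIGIT
  pos 1: '2' -> DIGIT
  pos 2: '4' -> DIGIT
  pos 4: '6' -> DIGIT
  pos 6: '9' -> DIGIT
  pos 9: '7' -> DIGIT
  pos 11: '6' -> DIGIT
Digits found: ['4', '2', '4', '6', '9', '7', '6']
Total: 7

7


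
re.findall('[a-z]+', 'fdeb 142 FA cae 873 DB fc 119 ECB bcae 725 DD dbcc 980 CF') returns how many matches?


Pattern '[a-z]+' finds one or more lowercase letters.
Text: 'fdeb 142 FA cae 873 DB fc 119 ECB bcae 725 DD dbcc 980 CF'
Scanning for matches:
  Match 1: 'fdeb'
  Match 2: 'cae'
  Match 3: 'fc'
  Match 4: 'bcae'
  Match 5: 'dbcc'
Total matches: 5

5


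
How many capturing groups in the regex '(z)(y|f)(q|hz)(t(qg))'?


To count capturing groups, count each '(' that starts a group.
Pattern: '(z)(y|f)(q|hz)(t(qg))'
Walking through the pattern:
  Position 0: '(' -> group #1
  Position 3: '(' -> group #2
  Position 8: '(' -> group #3
  Position 14: '(' -> group #4
  Position 16: '(' -> group #5
Total capturing groups: 5

5


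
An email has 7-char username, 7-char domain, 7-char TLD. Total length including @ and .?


An email address has format: username@domain.tld
Username length: 7
'@' character: 1
Domain length: 7
'.' character: 1
TLD length: 7
Total = 7 + 1 + 7 + 1 + 7 = 23

23


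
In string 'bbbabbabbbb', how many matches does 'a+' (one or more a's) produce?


Pattern 'a+' matches one or more consecutive a's.
String: 'bbbabbabbbb'
Scanning for runs of a:
  Match 1: 'a' (length 1)
  Match 2: 'a' (length 1)
Total matches: 2

2


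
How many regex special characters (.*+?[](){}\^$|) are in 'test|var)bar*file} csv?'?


Regex special characters are: . * + ? [ ] ( ) { } \ ^ $ |
Scanning 'test|var)bar*file} csv?':
  pos 4: '|' -> SPECIAL
  pos 8: ')' -> SPECIAL
  pos 12: '*' -> SPECIAL
  pos 17: '}' -> SPECIAL
  pos 22: '?' -> SPECIAL
Special chars found: ['|', ')', '*', '}', '?']
Total: 5

5


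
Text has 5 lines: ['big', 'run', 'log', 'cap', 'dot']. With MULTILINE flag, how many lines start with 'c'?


With MULTILINE flag, ^ matches the start of each line.
Lines: ['big', 'run', 'log', 'cap', 'dot']
Checking which lines start with 'c':
  Line 1: 'big' -> no
  Line 2: 'run' -> no
  Line 3: 'log' -> no
  Line 4: 'cap' -> MATCH
  Line 5: 'dot' -> no
Matching lines: ['cap']
Count: 1

1


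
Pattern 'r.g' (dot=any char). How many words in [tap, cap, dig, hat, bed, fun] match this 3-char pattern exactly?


Pattern 'r.g' means: starts with 'r', any single char, ends with 'g'.
Checking each word (must be exactly 3 chars):
  'tap' (len=3): no
  'cap' (len=3): no
  'dig' (len=3): no
  'hat' (len=3): no
  'bed' (len=3): no
  'fun' (len=3): no
Matching words: []
Total: 0

0


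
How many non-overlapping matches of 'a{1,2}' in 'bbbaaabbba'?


Pattern 'a{1,2}' matches between 1 and 2 consecutive a's (greedy).
String: 'bbbaaabbba'
Finding runs of a's and applying greedy matching:
  Run at pos 3: 'aaa' (length 3)
  Run at pos 9: 'a' (length 1)
Matches: ['aa', 'a', 'a']
Count: 3

3


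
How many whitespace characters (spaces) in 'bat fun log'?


\s matches whitespace characters (spaces, tabs, etc.).
Text: 'bat fun log'
This text has 3 words separated by spaces.
Number of spaces = number of words - 1 = 3 - 1 = 2

2


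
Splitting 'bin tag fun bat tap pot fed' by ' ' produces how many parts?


Splitting by ' ' breaks the string at each occurrence of the separator.
Text: 'bin tag fun bat tap pot fed'
Parts after split:
  Part 1: 'bin'
  Part 2: 'tag'
  Part 3: 'fun'
  Part 4: 'bat'
  Part 5: 'tap'
  Part 6: 'pot'
  Part 7: 'fed'
Total parts: 7

7


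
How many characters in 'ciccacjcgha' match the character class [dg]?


Character class [dg] matches any of: {d, g}
Scanning string 'ciccacjcgha' character by character:
  pos 0: 'c' -> no
  pos 1: 'i' -> no
  pos 2: 'c' -> no
  pos 3: 'c' -> no
  pos 4: 'a' -> no
  pos 5: 'c' -> no
  pos 6: 'j' -> no
  pos 7: 'c' -> no
  pos 8: 'g' -> MATCH
  pos 9: 'h' -> no
  pos 10: 'a' -> no
Total matches: 1

1


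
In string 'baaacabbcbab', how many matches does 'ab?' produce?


Pattern 'ab?' matches 'a' optionally followed by 'b'.
String: 'baaacabbcbab'
Scanning left to right for 'a' then checking next char:
  Match 1: 'a' (a not followed by b)
  Match 2: 'a' (a not followed by b)
  Match 3: 'a' (a not followed by b)
  Match 4: 'ab' (a followed by b)
  Match 5: 'ab' (a followed by b)
Total matches: 5

5


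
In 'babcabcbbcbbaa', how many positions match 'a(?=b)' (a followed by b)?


Lookahead 'a(?=b)' matches 'a' only when followed by 'b'.
String: 'babcabcbbcbbaa'
Checking each position where char is 'a':
  pos 1: 'a' -> MATCH (next='b')
  pos 4: 'a' -> MATCH (next='b')
  pos 12: 'a' -> no (next='a')
Matching positions: [1, 4]
Count: 2

2


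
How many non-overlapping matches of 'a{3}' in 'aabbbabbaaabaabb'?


Pattern 'a{3}' matches exactly 3 consecutive a's (greedy, non-overlapping).
String: 'aabbbabbaaabaabb'
Scanning for runs of a's:
  Run at pos 0: 'aa' (length 2) -> 0 match(es)
  Run at pos 5: 'a' (length 1) -> 0 match(es)
  Run at pos 8: 'aaa' (length 3) -> 1 match(es)
  Run at pos 12: 'aa' (length 2) -> 0 match(es)
Matches found: ['aaa']
Total: 1

1


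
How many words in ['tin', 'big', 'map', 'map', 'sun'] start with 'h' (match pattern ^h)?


Pattern ^h anchors to start of word. Check which words begin with 'h':
  'tin' -> no
  'big' -> no
  'map' -> no
  'map' -> no
  'sun' -> no
Matching words: []
Count: 0

0


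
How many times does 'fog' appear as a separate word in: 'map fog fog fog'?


Scanning each word for exact match 'fog':
  Word 1: 'map' -> no
  Word 2: 'fog' -> MATCH
  Word 3: 'fog' -> MATCH
  Word 4: 'fog' -> MATCH
Total matches: 3

3


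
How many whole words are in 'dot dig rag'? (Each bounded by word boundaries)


Word boundaries (\b) mark the start/end of each word.
Text: 'dot dig rag'
Splitting by whitespace:
  Word 1: 'dot'
  Word 2: 'dig'
  Word 3: 'rag'
Total whole words: 3

3


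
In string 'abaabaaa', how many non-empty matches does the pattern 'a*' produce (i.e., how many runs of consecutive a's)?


Pattern 'a*' matches zero or more a's. We want non-empty runs of consecutive a's.
String: 'abaabaaa'
Walking through the string to find runs of a's:
  Run 1: positions 0-0 -> 'a'
  Run 2: positions 2-3 -> 'aa'
  Run 3: positions 5-7 -> 'aaa'
Non-empty runs found: ['a', 'aa', 'aaa']
Count: 3

3


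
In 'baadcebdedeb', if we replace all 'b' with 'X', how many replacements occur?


re.sub('b', 'X', text) replaces every occurrence of 'b' with 'X'.
Text: 'baadcebdedeb'
Scanning for 'b':
  pos 0: 'b' -> replacement #1
  pos 6: 'b' -> replacement #2
  pos 11: 'b' -> replacement #3
Total replacements: 3

3


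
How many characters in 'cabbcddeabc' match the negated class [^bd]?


Negated class [^bd] matches any char NOT in {b, d}
Scanning 'cabbcddeabc':
  pos 0: 'c' -> MATCH
  pos 1: 'a' -> MATCH
  pos 2: 'b' -> no (excluded)
  pos 3: 'b' -> no (excluded)
  pos 4: 'c' -> MATCH
  pos 5: 'd' -> no (excluded)
  pos 6: 'd' -> no (excluded)
  pos 7: 'e' -> MATCH
  pos 8: 'a' -> MATCH
  pos 9: 'b' -> no (excluded)
  pos 10: 'c' -> MATCH
Total matches: 6

6


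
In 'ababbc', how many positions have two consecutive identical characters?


Looking for consecutive identical characters in 'ababbc':
  pos 0-1: 'a' vs 'b' -> different
  pos 1-2: 'b' vs 'a' -> different
  pos 2-3: 'a' vs 'b' -> different
  pos 3-4: 'b' vs 'b' -> MATCH ('bb')
  pos 4-5: 'b' vs 'c' -> different
Consecutive identical pairs: ['bb']
Count: 1

1


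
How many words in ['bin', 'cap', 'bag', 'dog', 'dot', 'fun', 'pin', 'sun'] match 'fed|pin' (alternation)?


Alternation 'fed|pin' matches either 'fed' or 'pin'.
Checking each word:
  'bin' -> no
  'cap' -> no
  'bag' -> no
  'dog' -> no
  'dot' -> no
  'fun' -> no
  'pin' -> MATCH
  'sun' -> no
Matches: ['pin']
Count: 1

1


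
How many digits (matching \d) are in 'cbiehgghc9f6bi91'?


\d matches any digit 0-9.
Scanning 'cbiehgghc9f6bi91':
  pos 9: '9' -> DIGIT
  pos 11: '6' -> DIGIT
  pos 14: '9' -> DIGIT
  pos 15: '1' -> DIGIT
Digits found: ['9', '6', '9', '1']
Total: 4

4


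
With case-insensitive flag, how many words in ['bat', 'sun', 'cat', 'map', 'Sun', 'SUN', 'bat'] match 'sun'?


Case-insensitive matching: compare each word's lowercase form to 'sun'.
  'bat' -> lower='bat' -> no
  'sun' -> lower='sun' -> MATCH
  'cat' -> lower='cat' -> no
  'map' -> lower='map' -> no
  'Sun' -> lower='sun' -> MATCH
  'SUN' -> lower='sun' -> MATCH
  'bat' -> lower='bat' -> no
Matches: ['sun', 'Sun', 'SUN']
Count: 3

3


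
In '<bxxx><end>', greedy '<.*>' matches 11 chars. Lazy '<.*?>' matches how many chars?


Greedy '<.*>' tries to match as MUCH as possible.
Lazy '<.*?>' tries to match as LITTLE as possible.

String: '<bxxx><end>'
Greedy '<.*>' starts at first '<' and extends to the LAST '>': '<bxxx><end>' (11 chars)
Lazy '<.*?>' starts at first '<' and stops at the FIRST '>': '<bxxx>' (6 chars)

6


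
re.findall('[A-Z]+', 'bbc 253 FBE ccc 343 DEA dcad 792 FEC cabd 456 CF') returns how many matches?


Pattern '[A-Z]+' finds one or more uppercase letters.
Text: 'bbc 253 FBE ccc 343 DEA dcad 792 FEC cabd 456 CF'
Scanning for matches:
  Match 1: 'FBE'
  Match 2: 'DEA'
  Match 3: 'FEC'
  Match 4: 'CF'
Total matches: 4

4


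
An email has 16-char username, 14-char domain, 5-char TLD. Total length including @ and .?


An email address has format: username@domain.tld
Username length: 16
'@' character: 1
Domain length: 14
'.' character: 1
TLD length: 5
Total = 16 + 1 + 14 + 1 + 5 = 37

37


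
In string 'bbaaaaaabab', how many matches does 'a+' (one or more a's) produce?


Pattern 'a+' matches one or more consecutive a's.
String: 'bbaaaaaabab'
Scanning for runs of a:
  Match 1: 'aaaaaa' (length 6)
  Match 2: 'a' (length 1)
Total matches: 2

2


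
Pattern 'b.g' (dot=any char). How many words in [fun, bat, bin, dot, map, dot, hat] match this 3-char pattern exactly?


Pattern 'b.g' means: starts with 'b', any single char, ends with 'g'.
Checking each word (must be exactly 3 chars):
  'fun' (len=3): no
  'bat' (len=3): no
  'bin' (len=3): no
  'dot' (len=3): no
  'map' (len=3): no
  'dot' (len=3): no
  'hat' (len=3): no
Matching words: []
Total: 0

0


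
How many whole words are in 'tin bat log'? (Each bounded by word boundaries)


Word boundaries (\b) mark the start/end of each word.
Text: 'tin bat log'
Splitting by whitespace:
  Word 1: 'tin'
  Word 2: 'bat'
  Word 3: 'log'
Total whole words: 3

3


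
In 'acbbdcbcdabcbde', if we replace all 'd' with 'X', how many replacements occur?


re.sub('d', 'X', text) replaces every occurrence of 'd' with 'X'.
Text: 'acbbdcbcdabcbde'
Scanning for 'd':
  pos 4: 'd' -> replacement #1
  pos 8: 'd' -> replacement #2
  pos 13: 'd' -> replacement #3
Total replacements: 3

3


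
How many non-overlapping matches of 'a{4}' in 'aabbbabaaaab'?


Pattern 'a{4}' matches exactly 4 consecutive a's (greedy, non-overlapping).
String: 'aabbbabaaaab'
Scanning for runs of a's:
  Run at pos 0: 'aa' (length 2) -> 0 match(es)
  Run at pos 5: 'a' (length 1) -> 0 match(es)
  Run at pos 7: 'aaaa' (length 4) -> 1 match(es)
Matches found: ['aaaa']
Total: 1

1


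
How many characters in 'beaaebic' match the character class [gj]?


Character class [gj] matches any of: {g, j}
Scanning string 'beaaebic' character by character:
  pos 0: 'b' -> no
  pos 1: 'e' -> no
  pos 2: 'a' -> no
  pos 3: 'a' -> no
  pos 4: 'e' -> no
  pos 5: 'b' -> no
  pos 6: 'i' -> no
  pos 7: 'c' -> no
Total matches: 0

0


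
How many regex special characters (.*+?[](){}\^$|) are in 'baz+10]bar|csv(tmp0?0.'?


Regex special characters are: . * + ? [ ] ( ) { } \ ^ $ |
Scanning 'baz+10]bar|csv(tmp0?0.':
  pos 3: '+' -> SPECIAL
  pos 6: ']' -> SPECIAL
  pos 10: '|' -> SPECIAL
  pos 14: '(' -> SPECIAL
  pos 19: '?' -> SPECIAL
  pos 21: '.' -> SPECIAL
Special chars found: ['+', ']', '|', '(', '?', '.']
Total: 6

6


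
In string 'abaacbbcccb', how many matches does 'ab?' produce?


Pattern 'ab?' matches 'a' optionally followed by 'b'.
String: 'abaacbbcccb'
Scanning left to right for 'a' then checking next char:
  Match 1: 'ab' (a followed by b)
  Match 2: 'a' (a not followed by b)
  Match 3: 'a' (a not followed by b)
Total matches: 3

3
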